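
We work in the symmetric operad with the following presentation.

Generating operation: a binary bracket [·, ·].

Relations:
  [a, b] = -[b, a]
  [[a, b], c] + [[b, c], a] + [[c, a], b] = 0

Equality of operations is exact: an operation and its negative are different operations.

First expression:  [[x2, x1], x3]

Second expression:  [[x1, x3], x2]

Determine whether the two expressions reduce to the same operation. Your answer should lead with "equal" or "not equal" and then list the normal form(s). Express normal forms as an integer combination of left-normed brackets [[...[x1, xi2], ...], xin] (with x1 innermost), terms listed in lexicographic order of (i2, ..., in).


not equal; first: -[[x1, x2], x3]; second: [[x1, x3], x2]


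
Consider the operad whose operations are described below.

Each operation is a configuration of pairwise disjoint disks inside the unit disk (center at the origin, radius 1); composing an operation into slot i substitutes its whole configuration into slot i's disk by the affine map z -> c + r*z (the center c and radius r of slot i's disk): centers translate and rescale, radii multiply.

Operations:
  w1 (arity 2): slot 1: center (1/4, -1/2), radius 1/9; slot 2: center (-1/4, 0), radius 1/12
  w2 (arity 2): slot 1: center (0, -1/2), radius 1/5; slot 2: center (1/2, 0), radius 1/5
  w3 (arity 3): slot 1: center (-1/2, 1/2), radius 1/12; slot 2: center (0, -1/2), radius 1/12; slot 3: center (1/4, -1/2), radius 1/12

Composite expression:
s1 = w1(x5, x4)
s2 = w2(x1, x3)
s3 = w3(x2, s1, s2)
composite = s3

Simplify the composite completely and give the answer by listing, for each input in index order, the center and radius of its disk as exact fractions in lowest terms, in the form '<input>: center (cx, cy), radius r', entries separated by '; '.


Below w3, radii multiply path by path; the x-disk centers shift.
x2: after 1 affine step, its disk has center (-1/2, 1/2), radius 1/12
x5: after 2 affine steps, its disk has center (1/48, -13/24), radius 1/108
x4: after 2 affine steps, its disk has center (-1/48, -1/2), radius 1/144
x1: after 2 affine steps, its disk has center (1/4, -13/24), radius 1/60
x3: after 2 affine steps, its disk has center (7/24, -1/2), radius 1/60

x1: center (1/4, -13/24), radius 1/60; x2: center (-1/2, 1/2), radius 1/12; x3: center (7/24, -1/2), radius 1/60; x4: center (-1/48, -1/2), radius 1/144; x5: center (1/48, -13/24), radius 1/108


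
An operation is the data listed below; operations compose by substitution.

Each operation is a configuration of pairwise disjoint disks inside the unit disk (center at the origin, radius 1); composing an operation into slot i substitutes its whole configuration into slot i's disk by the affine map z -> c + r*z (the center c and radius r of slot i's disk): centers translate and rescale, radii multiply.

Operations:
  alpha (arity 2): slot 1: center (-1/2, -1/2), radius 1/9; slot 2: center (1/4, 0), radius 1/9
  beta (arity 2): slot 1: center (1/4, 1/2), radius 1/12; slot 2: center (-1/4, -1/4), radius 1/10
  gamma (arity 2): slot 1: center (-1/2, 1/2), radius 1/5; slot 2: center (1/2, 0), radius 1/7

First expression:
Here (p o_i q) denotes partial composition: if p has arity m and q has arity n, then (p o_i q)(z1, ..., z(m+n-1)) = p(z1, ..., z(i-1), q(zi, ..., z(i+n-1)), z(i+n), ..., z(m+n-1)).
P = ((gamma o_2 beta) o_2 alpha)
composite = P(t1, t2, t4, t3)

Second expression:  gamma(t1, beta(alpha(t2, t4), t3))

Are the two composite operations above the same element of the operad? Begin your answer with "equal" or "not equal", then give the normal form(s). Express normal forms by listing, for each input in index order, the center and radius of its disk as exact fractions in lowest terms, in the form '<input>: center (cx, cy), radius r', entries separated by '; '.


equal; the common form is t1: center (-1/2, 1/2), radius 1/5; t2: center (89/168, 11/168), radius 1/756; t3: center (13/28, -1/28), radius 1/70; t4: center (181/336, 1/14), radius 1/756

Reducing the first expression gives t1: center (-1/2, 1/2), radius 1/5; t2: center (89/168, 11/168), radius 1/756; t3: center (13/28, -1/28), radius 1/70; t4: center (181/336, 1/14), radius 1/756
Reducing the second expression gives t1: center (-1/2, 1/2), radius 1/5; t2: center (89/168, 11/168), radius 1/756; t3: center (13/28, -1/28), radius 1/70; t4: center (181/336, 1/14), radius 1/756
Same normal form: equal.


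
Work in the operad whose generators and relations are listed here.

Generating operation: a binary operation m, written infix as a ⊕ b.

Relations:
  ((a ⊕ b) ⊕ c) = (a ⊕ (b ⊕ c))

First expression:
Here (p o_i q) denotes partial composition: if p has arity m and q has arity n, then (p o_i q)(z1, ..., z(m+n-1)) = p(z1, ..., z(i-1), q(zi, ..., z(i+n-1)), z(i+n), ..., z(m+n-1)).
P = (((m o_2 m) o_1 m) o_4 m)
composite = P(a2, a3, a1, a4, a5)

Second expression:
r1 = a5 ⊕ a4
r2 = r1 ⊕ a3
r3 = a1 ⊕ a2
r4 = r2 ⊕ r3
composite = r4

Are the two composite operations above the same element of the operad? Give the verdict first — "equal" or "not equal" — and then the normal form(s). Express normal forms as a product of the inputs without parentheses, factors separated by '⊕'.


In normal form, the first expression is a2 ⊕ a3 ⊕ a1 ⊕ a4 ⊕ a5
In normal form, the second expression is a5 ⊕ a4 ⊕ a3 ⊕ a1 ⊕ a2
The forms do not match — not equal.

not equal — first a2 ⊕ a3 ⊕ a1 ⊕ a4 ⊕ a5, second a5 ⊕ a4 ⊕ a3 ⊕ a1 ⊕ a2


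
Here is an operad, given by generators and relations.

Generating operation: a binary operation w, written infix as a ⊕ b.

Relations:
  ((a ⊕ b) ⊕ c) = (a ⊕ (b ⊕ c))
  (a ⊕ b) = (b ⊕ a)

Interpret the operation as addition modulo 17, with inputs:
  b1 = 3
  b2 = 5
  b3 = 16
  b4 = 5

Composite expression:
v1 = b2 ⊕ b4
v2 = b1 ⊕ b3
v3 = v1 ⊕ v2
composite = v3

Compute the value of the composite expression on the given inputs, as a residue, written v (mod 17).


12 (mod 17)

(b2 ⊕ b4) = 10
(b1 ⊕ b3) = 2
((b2 ⊕ b4) ⊕ (b1 ⊕ b3)) = 12


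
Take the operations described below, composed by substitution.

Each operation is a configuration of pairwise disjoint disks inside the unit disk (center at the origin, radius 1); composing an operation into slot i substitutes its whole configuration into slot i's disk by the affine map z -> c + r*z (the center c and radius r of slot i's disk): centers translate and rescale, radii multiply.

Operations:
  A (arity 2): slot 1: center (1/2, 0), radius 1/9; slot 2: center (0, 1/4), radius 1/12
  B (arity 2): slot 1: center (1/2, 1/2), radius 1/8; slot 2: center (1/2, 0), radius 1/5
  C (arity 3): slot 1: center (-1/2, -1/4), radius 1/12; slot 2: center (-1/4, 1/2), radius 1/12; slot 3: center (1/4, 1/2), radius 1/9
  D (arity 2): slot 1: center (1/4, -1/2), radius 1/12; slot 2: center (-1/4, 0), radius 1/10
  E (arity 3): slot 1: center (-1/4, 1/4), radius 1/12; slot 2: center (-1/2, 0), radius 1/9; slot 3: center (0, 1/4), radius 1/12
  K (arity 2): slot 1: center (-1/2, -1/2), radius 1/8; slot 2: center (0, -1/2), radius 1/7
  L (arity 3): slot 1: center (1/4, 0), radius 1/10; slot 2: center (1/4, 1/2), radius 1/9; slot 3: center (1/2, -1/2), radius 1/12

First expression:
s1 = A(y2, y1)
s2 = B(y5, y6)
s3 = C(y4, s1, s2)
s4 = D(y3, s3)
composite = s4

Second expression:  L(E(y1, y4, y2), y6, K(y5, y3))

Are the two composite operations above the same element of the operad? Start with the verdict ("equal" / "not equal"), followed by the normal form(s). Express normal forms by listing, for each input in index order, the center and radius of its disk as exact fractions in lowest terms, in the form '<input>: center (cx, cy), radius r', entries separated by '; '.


Normal form of the first expression: y1: center (-11/40, 5/96), radius 1/1440; y2: center (-13/48, 1/20), radius 1/1080; y3: center (1/4, -1/2), radius 1/12; y4: center (-3/10, -1/40), radius 1/120; y5: center (-79/360, 1/18), radius 1/720; y6: center (-79/360, 1/20), radius 1/450
Normal form of the second expression: y1: center (9/40, 1/40), radius 1/120; y2: center (1/4, 1/40), radius 1/120; y3: center (1/2, -13/24), radius 1/84; y4: center (1/5, 0), radius 1/90; y5: center (11/24, -13/24), radius 1/96; y6: center (1/4, 1/2), radius 1/9
They disagree, so not equal.

not equal: they reduce to y1: center (-11/40, 5/96), radius 1/1440; y2: center (-13/48, 1/20), radius 1/1080; y3: center (1/4, -1/2), radius 1/12; y4: center (-3/10, -1/40), radius 1/120; y5: center (-79/360, 1/18), radius 1/720; y6: center (-79/360, 1/20), radius 1/450 and y1: center (9/40, 1/40), radius 1/120; y2: center (1/4, 1/40), radius 1/120; y3: center (1/2, -13/24), radius 1/84; y4: center (1/5, 0), radius 1/90; y5: center (11/24, -13/24), radius 1/96; y6: center (1/4, 1/2), radius 1/9


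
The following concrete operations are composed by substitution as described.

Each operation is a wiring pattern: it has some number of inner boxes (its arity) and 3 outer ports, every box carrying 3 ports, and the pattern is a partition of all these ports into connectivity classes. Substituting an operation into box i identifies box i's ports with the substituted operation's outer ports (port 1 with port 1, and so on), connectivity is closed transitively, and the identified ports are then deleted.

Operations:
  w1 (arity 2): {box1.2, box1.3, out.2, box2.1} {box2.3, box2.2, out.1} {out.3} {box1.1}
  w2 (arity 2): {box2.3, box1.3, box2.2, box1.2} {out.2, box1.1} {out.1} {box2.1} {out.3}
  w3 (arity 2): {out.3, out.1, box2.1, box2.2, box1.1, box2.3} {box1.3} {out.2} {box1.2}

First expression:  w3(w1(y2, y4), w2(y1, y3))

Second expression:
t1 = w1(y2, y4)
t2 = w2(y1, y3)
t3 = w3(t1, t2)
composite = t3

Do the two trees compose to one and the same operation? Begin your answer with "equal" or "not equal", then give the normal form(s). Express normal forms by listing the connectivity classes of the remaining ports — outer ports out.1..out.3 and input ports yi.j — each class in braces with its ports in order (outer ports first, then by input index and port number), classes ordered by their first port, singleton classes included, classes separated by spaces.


equal; the common form is {out.1, out.3, y1.1, y4.2, y4.3} {out.2} {y1.2, y1.3, y3.2, y3.3} {y2.1} {y2.2, y2.3, y4.1} {y3.1}

Normal form of the first expression: {out.1, out.3, y1.1, y4.2, y4.3} {out.2} {y1.2, y1.3, y3.2, y3.3} {y2.1} {y2.2, y2.3, y4.1} {y3.1}
Normal form of the second expression: {out.1, out.3, y1.1, y4.2, y4.3} {out.2} {y1.2, y1.3, y3.2, y3.3} {y2.1} {y2.2, y2.3, y4.1} {y3.1}
The normal forms match — equal.


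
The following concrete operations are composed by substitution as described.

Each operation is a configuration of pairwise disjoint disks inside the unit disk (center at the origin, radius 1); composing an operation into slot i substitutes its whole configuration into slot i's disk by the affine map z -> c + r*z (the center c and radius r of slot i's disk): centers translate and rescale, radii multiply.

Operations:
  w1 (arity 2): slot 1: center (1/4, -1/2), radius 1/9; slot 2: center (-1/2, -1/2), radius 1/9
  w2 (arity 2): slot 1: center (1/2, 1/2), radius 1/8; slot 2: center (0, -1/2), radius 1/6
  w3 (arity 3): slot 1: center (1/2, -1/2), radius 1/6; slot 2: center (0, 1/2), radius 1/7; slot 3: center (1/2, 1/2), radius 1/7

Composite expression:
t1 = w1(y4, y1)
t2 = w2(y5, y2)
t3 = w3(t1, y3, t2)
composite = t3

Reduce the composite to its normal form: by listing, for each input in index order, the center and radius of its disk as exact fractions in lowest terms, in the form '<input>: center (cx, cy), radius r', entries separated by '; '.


y1: center (5/12, -7/12), radius 1/54; y2: center (1/2, 3/7), radius 1/42; y3: center (0, 1/2), radius 1/7; y4: center (13/24, -7/12), radius 1/54; y5: center (4/7, 4/7), radius 1/56

Nesting under w3 composes maps z -> c + r*z down each y-path.
input y4: composing its 2 substitution steps yields center (13/24, -7/12), radius 1/54
input y1: composing its 2 substitution steps yields center (5/12, -7/12), radius 1/54
input y3: composing its 1 substitution step yields center (0, 1/2), radius 1/7
input y5: composing its 2 substitution steps yields center (4/7, 4/7), radius 1/56
input y2: composing its 2 substitution steps yields center (1/2, 3/7), radius 1/42


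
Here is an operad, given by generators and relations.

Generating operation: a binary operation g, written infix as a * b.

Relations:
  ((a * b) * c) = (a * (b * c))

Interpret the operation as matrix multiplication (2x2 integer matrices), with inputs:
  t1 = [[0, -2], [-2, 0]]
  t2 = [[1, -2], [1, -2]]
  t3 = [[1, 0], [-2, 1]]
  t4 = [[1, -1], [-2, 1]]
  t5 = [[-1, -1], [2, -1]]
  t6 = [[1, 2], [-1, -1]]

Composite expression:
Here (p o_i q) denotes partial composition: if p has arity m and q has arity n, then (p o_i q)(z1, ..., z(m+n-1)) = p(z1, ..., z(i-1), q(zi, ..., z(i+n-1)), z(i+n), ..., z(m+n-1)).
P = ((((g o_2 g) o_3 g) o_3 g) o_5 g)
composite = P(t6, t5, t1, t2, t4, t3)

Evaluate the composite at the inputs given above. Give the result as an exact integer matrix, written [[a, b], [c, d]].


(t1 * t2) = [[-2, 4], [-2, 4]]
(t4 * t3) = [[3, -1], [-4, 1]]
((t1 * t2) * (t4 * t3)) = [[-22, 6], [-22, 6]]
(t5 * ((t1 * t2) * (t4 * t3))) = [[44, -12], [-22, 6]]
(t6 * (t5 * ((t1 * t2) * (t4 * t3)))) = [[0, 0], [-22, 6]]

[[0, 0], [-22, 6]]


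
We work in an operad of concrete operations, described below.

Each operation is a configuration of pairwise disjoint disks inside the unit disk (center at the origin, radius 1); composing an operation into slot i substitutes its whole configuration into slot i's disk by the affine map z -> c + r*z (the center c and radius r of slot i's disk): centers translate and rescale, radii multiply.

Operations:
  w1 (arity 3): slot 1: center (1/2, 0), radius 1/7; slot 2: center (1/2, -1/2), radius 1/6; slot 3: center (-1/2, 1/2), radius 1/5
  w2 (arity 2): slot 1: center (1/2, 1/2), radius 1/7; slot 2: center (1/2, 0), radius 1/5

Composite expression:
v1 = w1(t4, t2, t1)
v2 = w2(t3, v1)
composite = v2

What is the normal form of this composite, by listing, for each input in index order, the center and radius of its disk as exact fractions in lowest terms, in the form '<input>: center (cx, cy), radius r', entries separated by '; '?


t1: center (2/5, 1/10), radius 1/25; t2: center (3/5, -1/10), radius 1/30; t3: center (1/2, 1/2), radius 1/7; t4: center (3/5, 0), radius 1/35

Nesting under w2 composes maps z -> c + r*z down each t-path.
t3: after 1 affine step, its disk has center (1/2, 1/2), radius 1/7
t4: after 2 affine steps, its disk has center (3/5, 0), radius 1/35
t2: after 2 affine steps, its disk has center (3/5, -1/10), radius 1/30
t1: after 2 affine steps, its disk has center (2/5, 1/10), radius 1/25


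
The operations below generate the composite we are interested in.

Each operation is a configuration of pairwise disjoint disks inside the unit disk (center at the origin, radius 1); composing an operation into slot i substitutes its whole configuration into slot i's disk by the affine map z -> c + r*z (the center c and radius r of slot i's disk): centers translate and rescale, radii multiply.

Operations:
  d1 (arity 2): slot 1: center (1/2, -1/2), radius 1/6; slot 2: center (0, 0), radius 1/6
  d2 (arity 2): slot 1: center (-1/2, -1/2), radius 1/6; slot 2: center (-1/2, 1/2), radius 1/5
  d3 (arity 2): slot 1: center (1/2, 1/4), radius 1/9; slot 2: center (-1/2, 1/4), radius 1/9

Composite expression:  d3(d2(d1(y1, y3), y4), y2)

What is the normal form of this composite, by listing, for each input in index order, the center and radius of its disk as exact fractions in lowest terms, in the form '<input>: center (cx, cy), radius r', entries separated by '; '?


Follow each y-input down from d3: c' goes to c + r*c', radius to r*r'.
input y1: applying the 3 nested substitutions gives center (49/108, 5/27), radius 1/324
input y3: applying the 3 nested substitutions gives center (4/9, 7/36), radius 1/324
input y4: applying the 2 nested substitutions gives center (4/9, 11/36), radius 1/45
input y2: applying the 1 nested substitution gives center (-1/2, 1/4), radius 1/9

y1: center (49/108, 5/27), radius 1/324; y2: center (-1/2, 1/4), radius 1/9; y3: center (4/9, 7/36), radius 1/324; y4: center (4/9, 11/36), radius 1/45


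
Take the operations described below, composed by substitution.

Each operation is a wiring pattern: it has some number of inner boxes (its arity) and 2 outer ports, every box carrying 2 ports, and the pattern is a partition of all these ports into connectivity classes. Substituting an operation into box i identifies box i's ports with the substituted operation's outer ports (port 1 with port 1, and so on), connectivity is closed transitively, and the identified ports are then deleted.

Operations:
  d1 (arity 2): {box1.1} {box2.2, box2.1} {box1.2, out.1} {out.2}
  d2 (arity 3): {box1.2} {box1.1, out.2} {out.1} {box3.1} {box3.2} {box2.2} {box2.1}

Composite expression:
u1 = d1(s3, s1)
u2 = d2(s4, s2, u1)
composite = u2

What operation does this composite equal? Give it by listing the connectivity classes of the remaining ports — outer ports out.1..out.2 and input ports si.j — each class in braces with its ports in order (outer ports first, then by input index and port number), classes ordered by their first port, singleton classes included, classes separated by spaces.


{out.1} {out.2, s4.1} {s1.1, s1.2} {s2.1} {s2.2} {s3.1} {s3.2} {s4.2}

Treat the ports identified at d2 as solder joints: merge, then drop.
through d1, on inputs (s3, s1): {out.1, s3.2} {out.2} {s1.1, s1.2} {s3.1} (out.j = stage outer ports)
through d2, on inputs (s4, s2, s3, s1): {out.1} {out.2, s4.1} {s1.1, s1.2} {s2.1} {s2.2} {s3.1} {s3.2} {s4.2} (out.j = stage outer ports)


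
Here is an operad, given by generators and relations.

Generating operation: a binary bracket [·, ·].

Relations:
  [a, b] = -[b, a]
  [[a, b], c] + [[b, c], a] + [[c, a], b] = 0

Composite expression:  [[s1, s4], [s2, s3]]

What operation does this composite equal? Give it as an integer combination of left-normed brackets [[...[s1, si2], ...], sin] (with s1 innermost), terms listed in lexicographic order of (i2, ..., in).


A multilinear Lie element is pinned by s1-initial words (s1 innermost).
Composite bracket: [[s1, s4], [s2, s3]]
Expanding via [a, b] = ab - ba: 8 signed words (2^3 = 8).
Keep just the words that open with s1:
  s1s4s2s3 appears with sign +1, giving the term +[[[s1, s4], s2], s3]
  s1s4s3s2 appears with sign -1, giving the term -[[[s1, s4], s3], s2]

[[[s1, s4], s2], s3] - [[[s1, s4], s3], s2]


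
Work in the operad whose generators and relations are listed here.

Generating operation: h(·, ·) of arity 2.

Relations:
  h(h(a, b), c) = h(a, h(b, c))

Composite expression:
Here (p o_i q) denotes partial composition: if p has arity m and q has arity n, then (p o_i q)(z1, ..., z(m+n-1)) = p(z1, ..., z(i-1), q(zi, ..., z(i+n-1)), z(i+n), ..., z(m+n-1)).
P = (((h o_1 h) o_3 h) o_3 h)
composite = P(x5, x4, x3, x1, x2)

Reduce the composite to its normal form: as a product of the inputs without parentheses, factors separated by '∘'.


Under associativity of h, the answer is the x's in reading order.
h(x5, x4) unparenthesizes to x5 ∘ x4
h(x3, x1) unparenthesizes to x3 ∘ x1
h(h(x3, x1), x2) unparenthesizes to x3 ∘ x1 ∘ x2
h(h(x5, x4), h(h(x3, x1), x2)) unparenthesizes to x5 ∘ x4 ∘ x3 ∘ x1 ∘ x2

x5 ∘ x4 ∘ x3 ∘ x1 ∘ x2


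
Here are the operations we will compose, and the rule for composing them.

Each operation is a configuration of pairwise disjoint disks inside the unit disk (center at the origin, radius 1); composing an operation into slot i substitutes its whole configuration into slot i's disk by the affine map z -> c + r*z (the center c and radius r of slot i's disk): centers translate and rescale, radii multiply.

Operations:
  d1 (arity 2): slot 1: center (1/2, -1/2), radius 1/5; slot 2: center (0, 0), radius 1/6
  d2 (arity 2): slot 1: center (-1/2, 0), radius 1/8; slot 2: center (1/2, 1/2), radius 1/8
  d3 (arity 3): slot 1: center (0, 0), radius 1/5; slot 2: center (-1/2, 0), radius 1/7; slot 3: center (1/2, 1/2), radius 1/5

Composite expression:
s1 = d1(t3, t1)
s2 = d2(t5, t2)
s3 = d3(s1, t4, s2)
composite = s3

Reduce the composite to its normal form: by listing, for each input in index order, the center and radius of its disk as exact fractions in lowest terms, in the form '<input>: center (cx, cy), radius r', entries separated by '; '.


t1: center (0, 0), radius 1/30; t2: center (3/5, 3/5), radius 1/40; t3: center (1/10, -1/10), radius 1/25; t4: center (-1/2, 0), radius 1/7; t5: center (2/5, 1/2), radius 1/40

Below d3, radii multiply path by path; the t-disk centers shift.
input t3: applying the 2 nested substitutions gives center (1/10, -1/10), radius 1/25
input t1: applying the 2 nested substitutions gives center (0, 0), radius 1/30
input t4: applying the 1 nested substitution gives center (-1/2, 0), radius 1/7
input t5: applying the 2 nested substitutions gives center (2/5, 1/2), radius 1/40
input t2: applying the 2 nested substitutions gives center (3/5, 3/5), radius 1/40


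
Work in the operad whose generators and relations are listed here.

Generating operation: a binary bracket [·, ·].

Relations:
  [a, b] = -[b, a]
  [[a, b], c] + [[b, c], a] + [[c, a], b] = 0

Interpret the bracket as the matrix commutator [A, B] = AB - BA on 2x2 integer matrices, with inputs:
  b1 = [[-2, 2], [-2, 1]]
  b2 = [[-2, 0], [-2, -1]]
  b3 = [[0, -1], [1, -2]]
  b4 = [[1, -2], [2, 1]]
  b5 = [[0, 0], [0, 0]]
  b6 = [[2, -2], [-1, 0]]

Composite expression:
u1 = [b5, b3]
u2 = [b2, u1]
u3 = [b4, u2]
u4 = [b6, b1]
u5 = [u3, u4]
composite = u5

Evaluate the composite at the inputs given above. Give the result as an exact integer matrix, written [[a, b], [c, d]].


[b5, b3] = [[0, 0], [0, 0]]
[b2, [b5, b3]] = [[0, 0], [0, 0]]
[b4, [b2, [b5, b3]]] = [[0, 0], [0, 0]]
[b6, b1] = [[6, -2], [7, -6]]
[[b4, [b2, [b5, b3]]], [b6, b1]] = [[0, 0], [0, 0]]

[[0, 0], [0, 0]]


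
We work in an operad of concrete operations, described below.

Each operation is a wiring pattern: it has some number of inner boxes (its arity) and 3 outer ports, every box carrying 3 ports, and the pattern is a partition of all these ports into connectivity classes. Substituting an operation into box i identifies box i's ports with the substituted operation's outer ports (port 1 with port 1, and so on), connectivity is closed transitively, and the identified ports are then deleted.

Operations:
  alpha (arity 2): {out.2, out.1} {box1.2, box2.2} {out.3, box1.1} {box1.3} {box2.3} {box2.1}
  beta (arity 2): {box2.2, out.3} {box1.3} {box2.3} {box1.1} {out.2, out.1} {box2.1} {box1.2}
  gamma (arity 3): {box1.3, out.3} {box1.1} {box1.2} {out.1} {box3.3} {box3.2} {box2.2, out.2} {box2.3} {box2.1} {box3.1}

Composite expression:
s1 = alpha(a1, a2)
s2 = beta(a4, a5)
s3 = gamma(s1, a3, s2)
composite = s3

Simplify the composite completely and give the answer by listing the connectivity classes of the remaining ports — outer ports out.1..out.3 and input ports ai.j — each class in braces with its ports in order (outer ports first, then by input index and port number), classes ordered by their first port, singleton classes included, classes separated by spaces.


Connectivity passes through glued gamma-boundaries; trace each wire chain.
the subtree at alpha composes to {out.1, out.2} {out.3, a1.1} {a1.2, a2.2} {a1.3} {a2.1} {a2.3} on (a1, a2); out.j = own outer ports
the subtree at beta composes to {out.1, out.2} {out.3, a5.2} {a4.1} {a4.2} {a4.3} {a5.1} {a5.3} on (a4, a5); out.j = own outer ports
the subtree at gamma composes to {out.1} {out.2, a3.2} {out.3, a1.1} {a1.2, a2.2} {a1.3} {a2.1} {a2.3} {a3.1} {a3.3} {a4.1} {a4.2} {a4.3} {a5.1} {a5.2} {a5.3} on (a1, a2, a3, a4, a5); out.j = own outer ports

{out.1} {out.2, a3.2} {out.3, a1.1} {a1.2, a2.2} {a1.3} {a2.1} {a2.3} {a3.1} {a3.3} {a4.1} {a4.2} {a4.3} {a5.1} {a5.2} {a5.3}


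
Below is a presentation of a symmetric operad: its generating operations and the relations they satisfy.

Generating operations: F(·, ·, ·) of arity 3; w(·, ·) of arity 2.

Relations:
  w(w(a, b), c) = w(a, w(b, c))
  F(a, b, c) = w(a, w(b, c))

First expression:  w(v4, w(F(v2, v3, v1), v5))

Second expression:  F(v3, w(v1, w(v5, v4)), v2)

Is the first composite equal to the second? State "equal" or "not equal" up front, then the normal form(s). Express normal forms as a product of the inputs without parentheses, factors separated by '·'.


not equal; first: v4 · v2 · v3 · v1 · v5; second: v3 · v1 · v5 · v4 · v2

The first composite normalizes to v4 · v2 · v3 · v1 · v5
The second composite normalizes to v3 · v1 · v5 · v4 · v2
Distinct normal forms: not equal.


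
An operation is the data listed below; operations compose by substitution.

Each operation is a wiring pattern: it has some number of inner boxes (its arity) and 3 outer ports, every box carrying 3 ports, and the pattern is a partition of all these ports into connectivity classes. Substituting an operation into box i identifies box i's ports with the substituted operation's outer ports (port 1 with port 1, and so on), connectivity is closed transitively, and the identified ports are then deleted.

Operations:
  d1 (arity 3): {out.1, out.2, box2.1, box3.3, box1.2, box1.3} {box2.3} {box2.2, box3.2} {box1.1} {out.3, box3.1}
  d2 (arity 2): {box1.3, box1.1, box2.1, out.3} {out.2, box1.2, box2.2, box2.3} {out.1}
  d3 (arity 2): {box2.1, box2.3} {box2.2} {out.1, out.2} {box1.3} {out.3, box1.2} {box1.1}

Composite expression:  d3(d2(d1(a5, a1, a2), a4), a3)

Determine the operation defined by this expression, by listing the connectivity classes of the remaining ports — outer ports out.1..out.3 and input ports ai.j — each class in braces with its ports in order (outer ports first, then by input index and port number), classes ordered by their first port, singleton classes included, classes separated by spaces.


Two ports join when wires chain via d3-identified ports.
after d1, the pattern on (a5, a1, a2) reads {out.1, out.2, a1.1, a2.3, a5.2, a5.3} {out.3, a2.1} {a1.2, a2.2} {a1.3} {a5.1} (out.j = its outer ports)
after d2, the pattern on (a5, a1, a2, a4) reads {out.1} {out.2, out.3, a1.1, a2.1, a2.3, a4.1, a4.2, a4.3, a5.2, a5.3} {a1.2, a2.2} {a1.3} {a5.1} (out.j = its outer ports)
after d3, the pattern on (a5, a1, a2, a4, a3) reads {out.1, out.2} {out.3, a1.1, a2.1, a2.3, a4.1, a4.2, a4.3, a5.2, a5.3} {a1.2, a2.2} {a1.3} {a3.1, a3.3} {a3.2} {a5.1} (out.j = its outer ports)

{out.1, out.2} {out.3, a1.1, a2.1, a2.3, a4.1, a4.2, a4.3, a5.2, a5.3} {a1.2, a2.2} {a1.3} {a3.1, a3.3} {a3.2} {a5.1}


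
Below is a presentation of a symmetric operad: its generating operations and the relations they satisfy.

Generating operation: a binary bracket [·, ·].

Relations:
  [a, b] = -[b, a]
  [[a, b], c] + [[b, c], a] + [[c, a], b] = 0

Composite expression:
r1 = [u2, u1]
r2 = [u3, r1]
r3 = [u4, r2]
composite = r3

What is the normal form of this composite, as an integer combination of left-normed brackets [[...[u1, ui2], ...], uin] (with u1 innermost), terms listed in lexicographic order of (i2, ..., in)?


-[[[u1, u2], u3], u4]

In the tensor algebra, words opening u1 carry the u1-anchored form.
Composite bracket: [u4, [u3, [u2, u1]]]
Expanding via [a, b] = ab - ba: 8 signed words (2^3 = 8).
The u1-initial words carry the normal form:
  u1u2u3u4 (sign -1) contributes -[[[u1, u2], u3], u4]


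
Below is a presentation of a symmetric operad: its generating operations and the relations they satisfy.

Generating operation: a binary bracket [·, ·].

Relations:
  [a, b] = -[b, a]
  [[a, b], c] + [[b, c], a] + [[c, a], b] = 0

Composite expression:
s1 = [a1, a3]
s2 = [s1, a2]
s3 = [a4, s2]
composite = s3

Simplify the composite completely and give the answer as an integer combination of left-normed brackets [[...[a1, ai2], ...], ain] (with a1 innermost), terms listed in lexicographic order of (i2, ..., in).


Expand each bracket as ab - ba; the a1-initial words give the coefficients.
Composite bracket: [a4, [[a1, a3], a2]]
The bracket unfolds into 8 signed words via [a, b] = ab - ba (2^3 = 8).
Only words starting with a1 matter:
  the word a1a3a2a4 carries sign -1 and contributes -[[[a1, a3], a2], a4]

-[[[a1, a3], a2], a4]


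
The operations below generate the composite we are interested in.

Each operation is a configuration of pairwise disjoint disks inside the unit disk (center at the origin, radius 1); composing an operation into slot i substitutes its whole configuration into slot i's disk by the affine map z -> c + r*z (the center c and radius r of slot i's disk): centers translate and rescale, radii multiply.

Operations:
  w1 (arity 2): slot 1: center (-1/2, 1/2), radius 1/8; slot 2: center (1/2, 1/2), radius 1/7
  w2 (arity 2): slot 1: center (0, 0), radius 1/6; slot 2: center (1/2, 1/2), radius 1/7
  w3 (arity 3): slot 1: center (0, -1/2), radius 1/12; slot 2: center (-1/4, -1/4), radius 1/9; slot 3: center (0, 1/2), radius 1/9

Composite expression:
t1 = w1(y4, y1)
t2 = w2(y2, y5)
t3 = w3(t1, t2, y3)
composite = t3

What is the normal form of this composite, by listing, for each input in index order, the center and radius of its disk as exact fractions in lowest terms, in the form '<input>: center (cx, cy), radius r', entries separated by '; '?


y1: center (1/24, -11/24), radius 1/84; y2: center (-1/4, -1/4), radius 1/54; y3: center (0, 1/2), radius 1/9; y4: center (-1/24, -11/24), radius 1/96; y5: center (-7/36, -7/36), radius 1/63

Below w3, radii multiply path by path; the y-disk centers shift.
input y4: composing its 2 substitution steps yields center (-1/24, -11/24), radius 1/96
input y1: composing its 2 substitution steps yields center (1/24, -11/24), radius 1/84
input y2: composing its 2 substitution steps yields center (-1/4, -1/4), radius 1/54
input y5: composing its 2 substitution steps yields center (-7/36, -7/36), radius 1/63
input y3: composing its 1 substitution step yields center (0, 1/2), radius 1/9


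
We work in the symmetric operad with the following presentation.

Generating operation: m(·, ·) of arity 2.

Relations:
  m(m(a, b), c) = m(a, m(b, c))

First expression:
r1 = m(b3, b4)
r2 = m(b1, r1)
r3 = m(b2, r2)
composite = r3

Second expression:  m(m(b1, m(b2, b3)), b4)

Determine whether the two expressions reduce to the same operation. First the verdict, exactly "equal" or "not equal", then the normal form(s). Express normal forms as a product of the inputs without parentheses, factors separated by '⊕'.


The first expression, normalized: b2 ⊕ b1 ⊕ b3 ⊕ b4
The second expression, normalized: b1 ⊕ b2 ⊕ b3 ⊕ b4
Distinct normal forms: not equal.

not equal; first: b2 ⊕ b1 ⊕ b3 ⊕ b4; second: b1 ⊕ b2 ⊕ b3 ⊕ b4


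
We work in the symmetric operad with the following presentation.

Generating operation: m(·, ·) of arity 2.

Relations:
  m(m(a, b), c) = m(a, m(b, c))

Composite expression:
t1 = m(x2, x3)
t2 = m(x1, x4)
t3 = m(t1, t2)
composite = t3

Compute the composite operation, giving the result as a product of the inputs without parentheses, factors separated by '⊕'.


x2 ⊕ x3 ⊕ x1 ⊕ x4

The m-tree's shape is irrelevant; the x-reading-order decides.
m(x2, x3) linearizes to x2 ⊕ x3
m(x1, x4) linearizes to x1 ⊕ x4
m(m(x2, x3), m(x1, x4)) linearizes to x2 ⊕ x3 ⊕ x1 ⊕ x4


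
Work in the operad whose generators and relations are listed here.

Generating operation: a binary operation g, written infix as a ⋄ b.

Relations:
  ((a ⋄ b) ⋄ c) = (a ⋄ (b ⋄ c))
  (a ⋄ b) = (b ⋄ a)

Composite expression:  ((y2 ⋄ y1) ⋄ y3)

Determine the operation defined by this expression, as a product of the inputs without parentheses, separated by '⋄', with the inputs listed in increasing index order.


y1 ⋄ y2 ⋄ y3

Any arrangement under g is one operation, so sort the y-inputs.
(y2 ⋄ y1) collapses to y2 ⋄ y1
((y2 ⋄ y1) ⋄ y3) collapses to y2 ⋄ y1 ⋄ y3
commutativity sorts the factors: y1 ⋄ y2 ⋄ y3


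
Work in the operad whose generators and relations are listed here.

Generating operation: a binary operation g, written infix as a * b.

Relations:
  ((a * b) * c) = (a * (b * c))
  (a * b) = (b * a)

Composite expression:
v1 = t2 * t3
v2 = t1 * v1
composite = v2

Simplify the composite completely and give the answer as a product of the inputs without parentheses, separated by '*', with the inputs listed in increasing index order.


t1 * t2 * t3


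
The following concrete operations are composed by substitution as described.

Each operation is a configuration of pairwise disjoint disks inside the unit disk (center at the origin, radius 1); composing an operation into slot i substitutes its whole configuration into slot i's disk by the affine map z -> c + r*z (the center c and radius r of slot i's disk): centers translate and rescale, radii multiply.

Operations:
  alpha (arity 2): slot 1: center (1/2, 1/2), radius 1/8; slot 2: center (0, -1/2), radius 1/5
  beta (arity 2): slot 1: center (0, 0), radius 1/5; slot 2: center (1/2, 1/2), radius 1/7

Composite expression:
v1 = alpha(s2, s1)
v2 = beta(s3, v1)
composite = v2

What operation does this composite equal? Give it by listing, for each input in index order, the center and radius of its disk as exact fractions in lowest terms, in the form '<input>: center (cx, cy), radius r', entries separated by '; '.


Follow each s-input down from beta: c' goes to c + r*c', radius to r*r'.
tracing s3 down its 1-map path: center (0, 0), radius 1/5
tracing s2 down its 2-map path: center (4/7, 4/7), radius 1/56
tracing s1 down its 2-map path: center (1/2, 3/7), radius 1/35

s1: center (1/2, 3/7), radius 1/35; s2: center (4/7, 4/7), radius 1/56; s3: center (0, 0), radius 1/5


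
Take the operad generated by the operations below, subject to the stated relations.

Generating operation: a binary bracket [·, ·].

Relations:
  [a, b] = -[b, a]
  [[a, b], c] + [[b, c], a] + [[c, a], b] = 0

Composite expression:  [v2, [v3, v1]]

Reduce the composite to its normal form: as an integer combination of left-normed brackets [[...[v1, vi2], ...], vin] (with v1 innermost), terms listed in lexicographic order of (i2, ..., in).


[[v1, v3], v2]


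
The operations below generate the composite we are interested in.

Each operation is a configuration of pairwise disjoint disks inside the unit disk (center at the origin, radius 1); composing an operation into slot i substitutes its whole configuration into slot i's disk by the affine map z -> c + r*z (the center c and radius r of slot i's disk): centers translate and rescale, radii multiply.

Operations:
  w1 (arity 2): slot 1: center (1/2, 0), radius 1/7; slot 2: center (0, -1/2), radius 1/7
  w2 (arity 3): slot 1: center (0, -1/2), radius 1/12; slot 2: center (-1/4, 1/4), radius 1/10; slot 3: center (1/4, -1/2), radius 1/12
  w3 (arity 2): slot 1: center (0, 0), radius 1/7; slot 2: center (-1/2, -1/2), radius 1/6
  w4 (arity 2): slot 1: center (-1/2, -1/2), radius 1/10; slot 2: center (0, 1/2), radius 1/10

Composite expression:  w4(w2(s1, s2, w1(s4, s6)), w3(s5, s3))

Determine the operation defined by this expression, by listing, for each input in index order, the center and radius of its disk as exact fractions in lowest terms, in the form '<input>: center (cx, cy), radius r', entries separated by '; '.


Affine substitution under w4: radii multiply and s-centers shift.
for s1, the 2-step affine chain lands on center (-1/2, -11/20), radius 1/120
for s2, the 2-step affine chain lands on center (-21/40, -19/40), radius 1/100
for s4, the 3-step affine chain lands on center (-113/240, -11/20), radius 1/840
for s6, the 3-step affine chain lands on center (-19/40, -133/240), radius 1/840
for s5, the 2-step affine chain lands on center (0, 1/2), radius 1/70
for s3, the 2-step affine chain lands on center (-1/20, 9/20), radius 1/60

s1: center (-1/2, -11/20), radius 1/120; s2: center (-21/40, -19/40), radius 1/100; s3: center (-1/20, 9/20), radius 1/60; s4: center (-113/240, -11/20), radius 1/840; s5: center (0, 1/2), radius 1/70; s6: center (-19/40, -133/240), radius 1/840


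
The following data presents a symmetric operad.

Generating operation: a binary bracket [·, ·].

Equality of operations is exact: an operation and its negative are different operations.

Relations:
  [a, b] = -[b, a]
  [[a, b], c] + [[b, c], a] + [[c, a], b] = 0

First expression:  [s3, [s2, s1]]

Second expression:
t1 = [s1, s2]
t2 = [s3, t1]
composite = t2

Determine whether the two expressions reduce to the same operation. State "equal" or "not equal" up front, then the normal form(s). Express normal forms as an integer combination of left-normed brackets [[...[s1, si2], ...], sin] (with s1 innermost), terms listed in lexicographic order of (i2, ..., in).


Reducing the first expression gives [[s1, s2], s3]
Reducing the second expression gives -[[s1, s2], s3]
The normal forms differ: not equal.

not equal; first: [[s1, s2], s3]; second: -[[s1, s2], s3]


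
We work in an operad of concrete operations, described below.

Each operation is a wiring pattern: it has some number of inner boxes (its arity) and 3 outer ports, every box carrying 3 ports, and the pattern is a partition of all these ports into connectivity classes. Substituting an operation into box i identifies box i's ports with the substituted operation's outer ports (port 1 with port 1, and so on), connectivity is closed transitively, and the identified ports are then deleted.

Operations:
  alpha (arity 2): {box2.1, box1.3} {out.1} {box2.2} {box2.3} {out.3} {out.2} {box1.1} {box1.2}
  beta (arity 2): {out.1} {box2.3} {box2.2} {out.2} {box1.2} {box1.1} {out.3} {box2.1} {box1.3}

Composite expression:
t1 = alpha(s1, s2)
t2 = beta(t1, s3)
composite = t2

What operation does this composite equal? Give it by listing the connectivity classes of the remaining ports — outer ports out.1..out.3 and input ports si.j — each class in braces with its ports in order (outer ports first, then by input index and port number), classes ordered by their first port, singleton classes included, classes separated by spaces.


Two ports join when wires chain via beta-identified ports.
composing alpha on (s1, s2), with out.j its own outer ports: {out.1} {out.2} {out.3} {s1.1} {s1.2} {s1.3, s2.1} {s2.2} {s2.3}
composing beta on (s1, s2, s3), with out.j its own outer ports: {out.1} {out.2} {out.3} {s1.1} {s1.2} {s1.3, s2.1} {s2.2} {s2.3} {s3.1} {s3.2} {s3.3}

{out.1} {out.2} {out.3} {s1.1} {s1.2} {s1.3, s2.1} {s2.2} {s2.3} {s3.1} {s3.2} {s3.3}


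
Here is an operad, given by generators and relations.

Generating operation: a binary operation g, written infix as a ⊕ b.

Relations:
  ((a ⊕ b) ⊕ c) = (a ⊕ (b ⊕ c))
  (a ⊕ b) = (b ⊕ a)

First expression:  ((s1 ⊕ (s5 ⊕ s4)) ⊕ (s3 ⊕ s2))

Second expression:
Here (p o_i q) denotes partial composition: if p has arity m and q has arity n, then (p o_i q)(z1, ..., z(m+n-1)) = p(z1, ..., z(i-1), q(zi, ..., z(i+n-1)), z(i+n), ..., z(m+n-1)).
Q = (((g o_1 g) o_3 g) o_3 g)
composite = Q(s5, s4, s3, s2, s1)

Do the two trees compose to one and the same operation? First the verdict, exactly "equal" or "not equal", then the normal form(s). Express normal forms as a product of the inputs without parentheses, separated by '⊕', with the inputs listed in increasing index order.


equal: each reduces to s1 ⊕ s2 ⊕ s3 ⊕ s4 ⊕ s5

The first expression reduces to s1 ⊕ s2 ⊕ s3 ⊕ s4 ⊕ s5
The second expression reduces to s1 ⊕ s2 ⊕ s3 ⊕ s4 ⊕ s5
The forms coincide; equal.


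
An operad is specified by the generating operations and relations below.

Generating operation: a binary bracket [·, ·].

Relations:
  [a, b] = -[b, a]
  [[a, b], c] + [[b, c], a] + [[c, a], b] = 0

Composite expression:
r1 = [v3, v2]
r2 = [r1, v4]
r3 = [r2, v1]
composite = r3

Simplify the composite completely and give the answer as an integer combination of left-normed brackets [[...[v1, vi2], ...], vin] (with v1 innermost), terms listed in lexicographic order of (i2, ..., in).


[[[v1, v2], v3], v4] - [[[v1, v3], v2], v4] - [[[v1, v4], v2], v3] + [[[v1, v4], v3], v2]

In the tensor algebra, words opening v1 carry the v1-anchored form.
Composite bracket: [[[v3, v2], v4], v1]
Under [a, b] = ab - ba we get 8 signed associative words (2^3 = 8).
The v1-initial words carry the normal form:
  v1v2v3v4 (sign +1) contributes +[[[v1, v2], v3], v4]
  v1v3v2v4 (sign -1) contributes -[[[v1, v3], v2], v4]
  v1v4v2v3 (sign -1) contributes -[[[v1, v4], v2], v3]
  v1v4v3v2 (sign +1) contributes +[[[v1, v4], v3], v2]
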